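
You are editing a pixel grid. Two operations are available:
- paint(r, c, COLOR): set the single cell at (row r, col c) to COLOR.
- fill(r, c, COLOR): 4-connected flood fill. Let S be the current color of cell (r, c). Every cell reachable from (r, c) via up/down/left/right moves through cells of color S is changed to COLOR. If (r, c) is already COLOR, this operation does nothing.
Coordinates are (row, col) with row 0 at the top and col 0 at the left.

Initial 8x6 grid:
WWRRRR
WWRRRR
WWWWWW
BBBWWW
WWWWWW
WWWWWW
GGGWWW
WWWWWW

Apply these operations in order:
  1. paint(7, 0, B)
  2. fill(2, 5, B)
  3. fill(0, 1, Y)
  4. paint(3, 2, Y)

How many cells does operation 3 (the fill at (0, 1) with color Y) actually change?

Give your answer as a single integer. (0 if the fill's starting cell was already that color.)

After op 1 paint(7,0,B):
WWRRRR
WWRRRR
WWWWWW
BBBWWW
WWWWWW
WWWWWW
GGGWWW
BWWWWW
After op 2 fill(2,5,B) [33 cells changed]:
BBRRRR
BBRRRR
BBBBBB
BBBBBB
BBBBBB
BBBBBB
GGGBBB
BBBBBB
After op 3 fill(0,1,Y) [37 cells changed]:
YYRRRR
YYRRRR
YYYYYY
YYYYYY
YYYYYY
YYYYYY
GGGYYY
YYYYYY

Answer: 37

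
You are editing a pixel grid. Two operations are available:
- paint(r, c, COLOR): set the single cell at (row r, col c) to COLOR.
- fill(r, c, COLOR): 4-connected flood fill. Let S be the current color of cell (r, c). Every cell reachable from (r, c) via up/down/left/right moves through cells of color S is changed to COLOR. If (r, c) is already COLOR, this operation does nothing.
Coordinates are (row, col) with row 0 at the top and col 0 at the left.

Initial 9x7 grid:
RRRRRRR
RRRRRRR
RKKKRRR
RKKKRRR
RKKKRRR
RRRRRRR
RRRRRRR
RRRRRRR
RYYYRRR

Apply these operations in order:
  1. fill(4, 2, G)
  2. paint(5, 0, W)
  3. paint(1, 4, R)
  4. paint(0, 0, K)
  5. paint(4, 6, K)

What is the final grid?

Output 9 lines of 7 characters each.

Answer: KRRRRRR
RRRRRRR
RGGGRRR
RGGGRRR
RGGGRRK
WRRRRRR
RRRRRRR
RRRRRRR
RYYYRRR

Derivation:
After op 1 fill(4,2,G) [9 cells changed]:
RRRRRRR
RRRRRRR
RGGGRRR
RGGGRRR
RGGGRRR
RRRRRRR
RRRRRRR
RRRRRRR
RYYYRRR
After op 2 paint(5,0,W):
RRRRRRR
RRRRRRR
RGGGRRR
RGGGRRR
RGGGRRR
WRRRRRR
RRRRRRR
RRRRRRR
RYYYRRR
After op 3 paint(1,4,R):
RRRRRRR
RRRRRRR
RGGGRRR
RGGGRRR
RGGGRRR
WRRRRRR
RRRRRRR
RRRRRRR
RYYYRRR
After op 4 paint(0,0,K):
KRRRRRR
RRRRRRR
RGGGRRR
RGGGRRR
RGGGRRR
WRRRRRR
RRRRRRR
RRRRRRR
RYYYRRR
After op 5 paint(4,6,K):
KRRRRRR
RRRRRRR
RGGGRRR
RGGGRRR
RGGGRRK
WRRRRRR
RRRRRRR
RRRRRRR
RYYYRRR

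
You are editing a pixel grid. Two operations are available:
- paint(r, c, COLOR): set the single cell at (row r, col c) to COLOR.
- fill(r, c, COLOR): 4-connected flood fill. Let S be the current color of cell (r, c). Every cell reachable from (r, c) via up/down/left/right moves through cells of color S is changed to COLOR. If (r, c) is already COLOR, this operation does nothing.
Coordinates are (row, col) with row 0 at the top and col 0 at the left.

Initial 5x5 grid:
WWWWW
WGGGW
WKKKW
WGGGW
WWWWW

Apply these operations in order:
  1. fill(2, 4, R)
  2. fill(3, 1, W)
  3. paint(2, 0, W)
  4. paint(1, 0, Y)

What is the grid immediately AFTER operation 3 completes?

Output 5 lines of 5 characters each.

Answer: RRRRR
RGGGR
WKKKR
RWWWR
RRRRR

Derivation:
After op 1 fill(2,4,R) [16 cells changed]:
RRRRR
RGGGR
RKKKR
RGGGR
RRRRR
After op 2 fill(3,1,W) [3 cells changed]:
RRRRR
RGGGR
RKKKR
RWWWR
RRRRR
After op 3 paint(2,0,W):
RRRRR
RGGGR
WKKKR
RWWWR
RRRRR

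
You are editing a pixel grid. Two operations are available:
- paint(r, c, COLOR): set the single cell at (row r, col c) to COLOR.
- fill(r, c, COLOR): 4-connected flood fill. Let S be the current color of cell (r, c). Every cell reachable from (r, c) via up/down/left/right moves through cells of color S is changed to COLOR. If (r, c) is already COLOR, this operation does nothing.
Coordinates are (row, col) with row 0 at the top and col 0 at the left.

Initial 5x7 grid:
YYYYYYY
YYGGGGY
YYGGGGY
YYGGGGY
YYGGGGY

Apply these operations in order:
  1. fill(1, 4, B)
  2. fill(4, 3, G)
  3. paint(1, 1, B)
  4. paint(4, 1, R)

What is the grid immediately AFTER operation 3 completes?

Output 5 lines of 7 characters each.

After op 1 fill(1,4,B) [16 cells changed]:
YYYYYYY
YYBBBBY
YYBBBBY
YYBBBBY
YYBBBBY
After op 2 fill(4,3,G) [16 cells changed]:
YYYYYYY
YYGGGGY
YYGGGGY
YYGGGGY
YYGGGGY
After op 3 paint(1,1,B):
YYYYYYY
YBGGGGY
YYGGGGY
YYGGGGY
YYGGGGY

Answer: YYYYYYY
YBGGGGY
YYGGGGY
YYGGGGY
YYGGGGY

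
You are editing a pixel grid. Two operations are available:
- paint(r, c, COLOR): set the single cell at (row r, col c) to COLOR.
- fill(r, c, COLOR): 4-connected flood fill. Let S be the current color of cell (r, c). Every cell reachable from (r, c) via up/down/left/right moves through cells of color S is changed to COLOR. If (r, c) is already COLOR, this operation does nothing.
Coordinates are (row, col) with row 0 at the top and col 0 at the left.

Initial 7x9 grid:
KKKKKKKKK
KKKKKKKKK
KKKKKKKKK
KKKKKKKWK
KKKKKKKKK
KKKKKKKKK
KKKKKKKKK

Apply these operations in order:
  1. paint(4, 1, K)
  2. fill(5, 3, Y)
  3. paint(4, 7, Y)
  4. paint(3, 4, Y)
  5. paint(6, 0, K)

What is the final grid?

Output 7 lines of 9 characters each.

Answer: YYYYYYYYY
YYYYYYYYY
YYYYYYYYY
YYYYYYYWY
YYYYYYYYY
YYYYYYYYY
KYYYYYYYY

Derivation:
After op 1 paint(4,1,K):
KKKKKKKKK
KKKKKKKKK
KKKKKKKKK
KKKKKKKWK
KKKKKKKKK
KKKKKKKKK
KKKKKKKKK
After op 2 fill(5,3,Y) [62 cells changed]:
YYYYYYYYY
YYYYYYYYY
YYYYYYYYY
YYYYYYYWY
YYYYYYYYY
YYYYYYYYY
YYYYYYYYY
After op 3 paint(4,7,Y):
YYYYYYYYY
YYYYYYYYY
YYYYYYYYY
YYYYYYYWY
YYYYYYYYY
YYYYYYYYY
YYYYYYYYY
After op 4 paint(3,4,Y):
YYYYYYYYY
YYYYYYYYY
YYYYYYYYY
YYYYYYYWY
YYYYYYYYY
YYYYYYYYY
YYYYYYYYY
After op 5 paint(6,0,K):
YYYYYYYYY
YYYYYYYYY
YYYYYYYYY
YYYYYYYWY
YYYYYYYYY
YYYYYYYYY
KYYYYYYYY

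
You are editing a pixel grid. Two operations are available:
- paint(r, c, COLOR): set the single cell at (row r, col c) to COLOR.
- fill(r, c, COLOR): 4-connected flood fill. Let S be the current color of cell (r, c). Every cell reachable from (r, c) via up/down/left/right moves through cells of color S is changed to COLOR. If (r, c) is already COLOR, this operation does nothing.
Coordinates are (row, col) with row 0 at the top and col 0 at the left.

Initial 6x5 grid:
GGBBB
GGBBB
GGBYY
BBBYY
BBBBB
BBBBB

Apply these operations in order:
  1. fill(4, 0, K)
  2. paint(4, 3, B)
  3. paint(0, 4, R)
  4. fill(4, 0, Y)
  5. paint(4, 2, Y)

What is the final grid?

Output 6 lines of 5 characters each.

Answer: GGYYR
GGYYY
GGYYY
YYYYY
YYYBY
YYYYY

Derivation:
After op 1 fill(4,0,K) [20 cells changed]:
GGKKK
GGKKK
GGKYY
KKKYY
KKKKK
KKKKK
After op 2 paint(4,3,B):
GGKKK
GGKKK
GGKYY
KKKYY
KKKBK
KKKKK
After op 3 paint(0,4,R):
GGKKR
GGKKK
GGKYY
KKKYY
KKKBK
KKKKK
After op 4 fill(4,0,Y) [18 cells changed]:
GGYYR
GGYYY
GGYYY
YYYYY
YYYBY
YYYYY
After op 5 paint(4,2,Y):
GGYYR
GGYYY
GGYYY
YYYYY
YYYBY
YYYYY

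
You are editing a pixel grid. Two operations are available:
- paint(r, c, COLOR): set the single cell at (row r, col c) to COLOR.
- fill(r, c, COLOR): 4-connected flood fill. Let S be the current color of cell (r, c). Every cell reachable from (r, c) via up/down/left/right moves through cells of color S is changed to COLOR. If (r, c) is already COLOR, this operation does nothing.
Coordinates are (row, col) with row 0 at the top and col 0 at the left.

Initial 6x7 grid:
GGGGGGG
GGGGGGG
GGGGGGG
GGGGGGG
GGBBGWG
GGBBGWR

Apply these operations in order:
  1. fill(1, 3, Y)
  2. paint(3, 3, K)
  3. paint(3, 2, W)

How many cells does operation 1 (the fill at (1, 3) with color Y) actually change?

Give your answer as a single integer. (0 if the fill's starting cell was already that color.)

Answer: 35

Derivation:
After op 1 fill(1,3,Y) [35 cells changed]:
YYYYYYY
YYYYYYY
YYYYYYY
YYYYYYY
YYBBYWY
YYBBYWR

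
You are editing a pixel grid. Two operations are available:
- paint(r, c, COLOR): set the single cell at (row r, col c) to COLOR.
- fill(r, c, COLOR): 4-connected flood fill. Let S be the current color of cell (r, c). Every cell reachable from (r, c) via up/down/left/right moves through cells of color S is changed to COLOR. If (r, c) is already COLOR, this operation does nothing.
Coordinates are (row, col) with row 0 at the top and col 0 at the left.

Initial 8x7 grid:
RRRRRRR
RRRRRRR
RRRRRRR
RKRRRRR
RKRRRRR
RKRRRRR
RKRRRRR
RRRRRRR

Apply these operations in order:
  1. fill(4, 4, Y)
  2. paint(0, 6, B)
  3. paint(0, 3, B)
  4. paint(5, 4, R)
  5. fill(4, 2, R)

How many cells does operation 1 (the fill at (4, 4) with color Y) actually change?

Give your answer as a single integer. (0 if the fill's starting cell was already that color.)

After op 1 fill(4,4,Y) [52 cells changed]:
YYYYYYY
YYYYYYY
YYYYYYY
YKYYYYY
YKYYYYY
YKYYYYY
YKYYYYY
YYYYYYY

Answer: 52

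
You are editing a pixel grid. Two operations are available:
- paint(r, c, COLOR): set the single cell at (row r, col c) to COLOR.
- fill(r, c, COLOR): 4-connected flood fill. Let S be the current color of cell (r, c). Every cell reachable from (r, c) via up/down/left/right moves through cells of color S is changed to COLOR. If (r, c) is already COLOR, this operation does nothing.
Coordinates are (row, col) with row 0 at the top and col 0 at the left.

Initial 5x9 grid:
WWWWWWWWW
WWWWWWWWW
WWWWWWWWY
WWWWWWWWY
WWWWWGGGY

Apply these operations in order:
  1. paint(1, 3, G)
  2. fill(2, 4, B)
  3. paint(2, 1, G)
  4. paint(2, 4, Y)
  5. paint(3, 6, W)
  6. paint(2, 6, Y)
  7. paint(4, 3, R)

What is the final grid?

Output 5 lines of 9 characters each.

After op 1 paint(1,3,G):
WWWWWWWWW
WWWGWWWWW
WWWWWWWWY
WWWWWWWWY
WWWWWGGGY
After op 2 fill(2,4,B) [38 cells changed]:
BBBBBBBBB
BBBGBBBBB
BBBBBBBBY
BBBBBBBBY
BBBBBGGGY
After op 3 paint(2,1,G):
BBBBBBBBB
BBBGBBBBB
BGBBBBBBY
BBBBBBBBY
BBBBBGGGY
After op 4 paint(2,4,Y):
BBBBBBBBB
BBBGBBBBB
BGBBYBBBY
BBBBBBBBY
BBBBBGGGY
After op 5 paint(3,6,W):
BBBBBBBBB
BBBGBBBBB
BGBBYBBBY
BBBBBBWBY
BBBBBGGGY
After op 6 paint(2,6,Y):
BBBBBBBBB
BBBGBBBBB
BGBBYBYBY
BBBBBBWBY
BBBBBGGGY
After op 7 paint(4,3,R):
BBBBBBBBB
BBBGBBBBB
BGBBYBYBY
BBBBBBWBY
BBBRBGGGY

Answer: BBBBBBBBB
BBBGBBBBB
BGBBYBYBY
BBBBBBWBY
BBBRBGGGY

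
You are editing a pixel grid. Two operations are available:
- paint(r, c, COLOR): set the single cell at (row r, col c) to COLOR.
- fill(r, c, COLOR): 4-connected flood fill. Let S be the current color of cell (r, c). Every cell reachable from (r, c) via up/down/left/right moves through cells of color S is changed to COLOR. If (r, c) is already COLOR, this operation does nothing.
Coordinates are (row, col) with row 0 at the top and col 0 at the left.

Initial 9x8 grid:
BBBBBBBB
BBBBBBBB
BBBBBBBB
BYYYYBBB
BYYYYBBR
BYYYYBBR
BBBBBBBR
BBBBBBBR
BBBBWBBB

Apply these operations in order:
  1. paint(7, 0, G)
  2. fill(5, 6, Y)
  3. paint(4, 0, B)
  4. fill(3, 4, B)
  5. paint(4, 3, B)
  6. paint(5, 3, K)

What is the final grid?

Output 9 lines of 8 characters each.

Answer: BBBBBBBB
BBBBBBBB
BBBBBBBB
BBBBBBBB
BBBBBBBR
BBBKBBBR
BBBBBBBR
GBBBBBBR
BBBBWBBB

Derivation:
After op 1 paint(7,0,G):
BBBBBBBB
BBBBBBBB
BBBBBBBB
BYYYYBBB
BYYYYBBR
BYYYYBBR
BBBBBBBR
GBBBBBBR
BBBBWBBB
After op 2 fill(5,6,Y) [54 cells changed]:
YYYYYYYY
YYYYYYYY
YYYYYYYY
YYYYYYYY
YYYYYYYR
YYYYYYYR
YYYYYYYR
GYYYYYYR
YYYYWYYY
After op 3 paint(4,0,B):
YYYYYYYY
YYYYYYYY
YYYYYYYY
YYYYYYYY
BYYYYYYR
YYYYYYYR
YYYYYYYR
GYYYYYYR
YYYYWYYY
After op 4 fill(3,4,B) [65 cells changed]:
BBBBBBBB
BBBBBBBB
BBBBBBBB
BBBBBBBB
BBBBBBBR
BBBBBBBR
BBBBBBBR
GBBBBBBR
BBBBWBBB
After op 5 paint(4,3,B):
BBBBBBBB
BBBBBBBB
BBBBBBBB
BBBBBBBB
BBBBBBBR
BBBBBBBR
BBBBBBBR
GBBBBBBR
BBBBWBBB
After op 6 paint(5,3,K):
BBBBBBBB
BBBBBBBB
BBBBBBBB
BBBBBBBB
BBBBBBBR
BBBKBBBR
BBBBBBBR
GBBBBBBR
BBBBWBBB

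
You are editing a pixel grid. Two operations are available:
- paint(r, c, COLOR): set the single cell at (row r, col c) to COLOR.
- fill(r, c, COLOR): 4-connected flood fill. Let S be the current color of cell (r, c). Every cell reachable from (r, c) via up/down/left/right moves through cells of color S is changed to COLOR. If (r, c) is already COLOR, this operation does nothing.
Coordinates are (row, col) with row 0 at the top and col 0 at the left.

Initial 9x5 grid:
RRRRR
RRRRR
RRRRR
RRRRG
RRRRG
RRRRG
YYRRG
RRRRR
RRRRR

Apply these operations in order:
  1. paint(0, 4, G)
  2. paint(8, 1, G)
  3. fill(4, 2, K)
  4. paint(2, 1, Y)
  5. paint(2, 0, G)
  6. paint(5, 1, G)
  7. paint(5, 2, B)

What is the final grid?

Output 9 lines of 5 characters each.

Answer: KKKKG
KKKKK
GYKKK
KKKKG
KKKKG
KGBKG
YYKKG
KKKKK
KGKKK

Derivation:
After op 1 paint(0,4,G):
RRRRG
RRRRR
RRRRR
RRRRG
RRRRG
RRRRG
YYRRG
RRRRR
RRRRR
After op 2 paint(8,1,G):
RRRRG
RRRRR
RRRRR
RRRRG
RRRRG
RRRRG
YYRRG
RRRRR
RGRRR
After op 3 fill(4,2,K) [37 cells changed]:
KKKKG
KKKKK
KKKKK
KKKKG
KKKKG
KKKKG
YYKKG
KKKKK
KGKKK
After op 4 paint(2,1,Y):
KKKKG
KKKKK
KYKKK
KKKKG
KKKKG
KKKKG
YYKKG
KKKKK
KGKKK
After op 5 paint(2,0,G):
KKKKG
KKKKK
GYKKK
KKKKG
KKKKG
KKKKG
YYKKG
KKKKK
KGKKK
After op 6 paint(5,1,G):
KKKKG
KKKKK
GYKKK
KKKKG
KKKKG
KGKKG
YYKKG
KKKKK
KGKKK
After op 7 paint(5,2,B):
KKKKG
KKKKK
GYKKK
KKKKG
KKKKG
KGBKG
YYKKG
KKKKK
KGKKK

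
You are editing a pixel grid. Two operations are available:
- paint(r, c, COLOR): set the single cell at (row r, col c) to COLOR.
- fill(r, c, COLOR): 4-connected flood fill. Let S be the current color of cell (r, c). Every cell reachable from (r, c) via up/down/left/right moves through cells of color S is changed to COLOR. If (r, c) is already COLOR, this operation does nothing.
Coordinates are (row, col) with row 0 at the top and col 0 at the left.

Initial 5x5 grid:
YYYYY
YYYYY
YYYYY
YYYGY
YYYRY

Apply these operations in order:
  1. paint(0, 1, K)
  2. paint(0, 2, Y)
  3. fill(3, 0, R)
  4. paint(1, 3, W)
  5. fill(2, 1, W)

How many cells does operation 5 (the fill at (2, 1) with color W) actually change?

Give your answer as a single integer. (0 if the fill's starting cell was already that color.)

Answer: 22

Derivation:
After op 1 paint(0,1,K):
YKYYY
YYYYY
YYYYY
YYYGY
YYYRY
After op 2 paint(0,2,Y):
YKYYY
YYYYY
YYYYY
YYYGY
YYYRY
After op 3 fill(3,0,R) [22 cells changed]:
RKRRR
RRRRR
RRRRR
RRRGR
RRRRR
After op 4 paint(1,3,W):
RKRRR
RRRWR
RRRRR
RRRGR
RRRRR
After op 5 fill(2,1,W) [22 cells changed]:
WKWWW
WWWWW
WWWWW
WWWGW
WWWWW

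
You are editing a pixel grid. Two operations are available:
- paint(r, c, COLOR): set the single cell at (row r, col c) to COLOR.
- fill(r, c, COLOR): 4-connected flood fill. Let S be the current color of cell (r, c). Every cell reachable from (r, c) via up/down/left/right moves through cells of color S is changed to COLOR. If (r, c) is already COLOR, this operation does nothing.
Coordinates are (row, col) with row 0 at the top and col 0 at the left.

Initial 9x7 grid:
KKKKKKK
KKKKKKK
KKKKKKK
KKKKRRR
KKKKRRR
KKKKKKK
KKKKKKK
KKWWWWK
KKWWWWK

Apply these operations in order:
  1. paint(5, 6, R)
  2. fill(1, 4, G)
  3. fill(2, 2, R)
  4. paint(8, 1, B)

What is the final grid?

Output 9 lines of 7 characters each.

After op 1 paint(5,6,R):
KKKKKKK
KKKKKKK
KKKKKKK
KKKKRRR
KKKKRRR
KKKKKKR
KKKKKKK
KKWWWWK
KKWWWWK
After op 2 fill(1,4,G) [48 cells changed]:
GGGGGGG
GGGGGGG
GGGGGGG
GGGGRRR
GGGGRRR
GGGGGGR
GGGGGGG
GGWWWWG
GGWWWWG
After op 3 fill(2,2,R) [48 cells changed]:
RRRRRRR
RRRRRRR
RRRRRRR
RRRRRRR
RRRRRRR
RRRRRRR
RRRRRRR
RRWWWWR
RRWWWWR
After op 4 paint(8,1,B):
RRRRRRR
RRRRRRR
RRRRRRR
RRRRRRR
RRRRRRR
RRRRRRR
RRRRRRR
RRWWWWR
RBWWWWR

Answer: RRRRRRR
RRRRRRR
RRRRRRR
RRRRRRR
RRRRRRR
RRRRRRR
RRRRRRR
RRWWWWR
RBWWWWR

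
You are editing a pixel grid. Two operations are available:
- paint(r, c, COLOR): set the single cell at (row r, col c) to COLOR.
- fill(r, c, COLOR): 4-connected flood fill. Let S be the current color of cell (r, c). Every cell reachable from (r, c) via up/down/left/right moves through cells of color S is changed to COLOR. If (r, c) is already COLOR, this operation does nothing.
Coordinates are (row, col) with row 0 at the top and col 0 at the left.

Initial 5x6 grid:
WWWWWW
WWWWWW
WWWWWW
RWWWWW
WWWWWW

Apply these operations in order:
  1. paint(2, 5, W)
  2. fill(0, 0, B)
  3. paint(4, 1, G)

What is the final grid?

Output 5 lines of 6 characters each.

Answer: BBBBBB
BBBBBB
BBBBBB
RBBBBB
BGBBBB

Derivation:
After op 1 paint(2,5,W):
WWWWWW
WWWWWW
WWWWWW
RWWWWW
WWWWWW
After op 2 fill(0,0,B) [29 cells changed]:
BBBBBB
BBBBBB
BBBBBB
RBBBBB
BBBBBB
After op 3 paint(4,1,G):
BBBBBB
BBBBBB
BBBBBB
RBBBBB
BGBBBB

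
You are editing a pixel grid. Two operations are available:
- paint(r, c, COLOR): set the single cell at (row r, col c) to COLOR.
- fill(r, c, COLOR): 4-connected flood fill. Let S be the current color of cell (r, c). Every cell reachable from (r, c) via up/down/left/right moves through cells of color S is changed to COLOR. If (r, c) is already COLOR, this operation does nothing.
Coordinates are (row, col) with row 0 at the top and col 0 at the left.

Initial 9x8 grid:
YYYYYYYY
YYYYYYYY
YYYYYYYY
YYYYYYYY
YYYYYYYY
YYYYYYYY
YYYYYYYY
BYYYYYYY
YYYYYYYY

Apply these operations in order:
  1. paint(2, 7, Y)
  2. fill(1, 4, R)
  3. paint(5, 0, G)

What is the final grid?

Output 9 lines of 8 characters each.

Answer: RRRRRRRR
RRRRRRRR
RRRRRRRR
RRRRRRRR
RRRRRRRR
GRRRRRRR
RRRRRRRR
BRRRRRRR
RRRRRRRR

Derivation:
After op 1 paint(2,7,Y):
YYYYYYYY
YYYYYYYY
YYYYYYYY
YYYYYYYY
YYYYYYYY
YYYYYYYY
YYYYYYYY
BYYYYYYY
YYYYYYYY
After op 2 fill(1,4,R) [71 cells changed]:
RRRRRRRR
RRRRRRRR
RRRRRRRR
RRRRRRRR
RRRRRRRR
RRRRRRRR
RRRRRRRR
BRRRRRRR
RRRRRRRR
After op 3 paint(5,0,G):
RRRRRRRR
RRRRRRRR
RRRRRRRR
RRRRRRRR
RRRRRRRR
GRRRRRRR
RRRRRRRR
BRRRRRRR
RRRRRRRR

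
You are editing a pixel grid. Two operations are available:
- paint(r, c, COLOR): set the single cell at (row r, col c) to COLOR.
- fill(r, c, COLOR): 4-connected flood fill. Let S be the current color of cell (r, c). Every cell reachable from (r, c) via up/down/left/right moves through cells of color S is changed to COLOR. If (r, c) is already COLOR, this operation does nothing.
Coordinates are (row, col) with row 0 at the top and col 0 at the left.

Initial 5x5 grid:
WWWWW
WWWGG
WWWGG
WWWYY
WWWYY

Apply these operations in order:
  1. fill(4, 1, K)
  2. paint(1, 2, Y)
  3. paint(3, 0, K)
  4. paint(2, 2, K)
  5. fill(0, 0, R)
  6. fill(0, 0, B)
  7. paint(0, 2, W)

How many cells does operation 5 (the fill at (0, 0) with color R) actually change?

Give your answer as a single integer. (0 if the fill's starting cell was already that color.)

After op 1 fill(4,1,K) [17 cells changed]:
KKKKK
KKKGG
KKKGG
KKKYY
KKKYY
After op 2 paint(1,2,Y):
KKKKK
KKYGG
KKKGG
KKKYY
KKKYY
After op 3 paint(3,0,K):
KKKKK
KKYGG
KKKGG
KKKYY
KKKYY
After op 4 paint(2,2,K):
KKKKK
KKYGG
KKKGG
KKKYY
KKKYY
After op 5 fill(0,0,R) [16 cells changed]:
RRRRR
RRYGG
RRRGG
RRRYY
RRRYY

Answer: 16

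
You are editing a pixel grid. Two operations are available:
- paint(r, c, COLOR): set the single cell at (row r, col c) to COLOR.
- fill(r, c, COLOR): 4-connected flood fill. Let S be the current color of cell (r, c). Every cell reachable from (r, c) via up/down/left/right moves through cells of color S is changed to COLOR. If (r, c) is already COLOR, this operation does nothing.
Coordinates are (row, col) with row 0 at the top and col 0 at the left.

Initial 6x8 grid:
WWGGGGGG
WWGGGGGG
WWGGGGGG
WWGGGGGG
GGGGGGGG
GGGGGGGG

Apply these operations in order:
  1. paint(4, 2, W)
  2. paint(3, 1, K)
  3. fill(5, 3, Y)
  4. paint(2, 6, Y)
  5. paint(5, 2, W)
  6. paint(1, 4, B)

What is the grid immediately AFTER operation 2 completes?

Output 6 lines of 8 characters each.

After op 1 paint(4,2,W):
WWGGGGGG
WWGGGGGG
WWGGGGGG
WWGGGGGG
GGWGGGGG
GGGGGGGG
After op 2 paint(3,1,K):
WWGGGGGG
WWGGGGGG
WWGGGGGG
WKGGGGGG
GGWGGGGG
GGGGGGGG

Answer: WWGGGGGG
WWGGGGGG
WWGGGGGG
WKGGGGGG
GGWGGGGG
GGGGGGGG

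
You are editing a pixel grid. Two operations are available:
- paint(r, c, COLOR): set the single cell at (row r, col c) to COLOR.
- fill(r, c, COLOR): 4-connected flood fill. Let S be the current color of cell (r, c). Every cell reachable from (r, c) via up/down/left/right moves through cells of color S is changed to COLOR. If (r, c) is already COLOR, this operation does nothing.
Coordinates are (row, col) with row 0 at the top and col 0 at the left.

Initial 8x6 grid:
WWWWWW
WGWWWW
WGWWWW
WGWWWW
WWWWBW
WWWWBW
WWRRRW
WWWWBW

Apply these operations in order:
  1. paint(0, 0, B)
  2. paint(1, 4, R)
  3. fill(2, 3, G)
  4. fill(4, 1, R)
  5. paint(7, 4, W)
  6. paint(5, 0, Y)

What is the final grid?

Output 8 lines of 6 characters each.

Answer: BRRRRR
RRRRRR
RRRRRR
RRRRRR
RRRRBR
YRRRBR
RRRRRR
RRRRWR

Derivation:
After op 1 paint(0,0,B):
BWWWWW
WGWWWW
WGWWWW
WGWWWW
WWWWBW
WWWWBW
WWRRRW
WWWWBW
After op 2 paint(1,4,R):
BWWWWW
WGWWRW
WGWWWW
WGWWWW
WWWWBW
WWWWBW
WWRRRW
WWWWBW
After op 3 fill(2,3,G) [37 cells changed]:
BGGGGG
GGGGRG
GGGGGG
GGGGGG
GGGGBG
GGGGBG
GGRRRG
GGGGBG
After op 4 fill(4,1,R) [40 cells changed]:
BRRRRR
RRRRRR
RRRRRR
RRRRRR
RRRRBR
RRRRBR
RRRRRR
RRRRBR
After op 5 paint(7,4,W):
BRRRRR
RRRRRR
RRRRRR
RRRRRR
RRRRBR
RRRRBR
RRRRRR
RRRRWR
After op 6 paint(5,0,Y):
BRRRRR
RRRRRR
RRRRRR
RRRRRR
RRRRBR
YRRRBR
RRRRRR
RRRRWR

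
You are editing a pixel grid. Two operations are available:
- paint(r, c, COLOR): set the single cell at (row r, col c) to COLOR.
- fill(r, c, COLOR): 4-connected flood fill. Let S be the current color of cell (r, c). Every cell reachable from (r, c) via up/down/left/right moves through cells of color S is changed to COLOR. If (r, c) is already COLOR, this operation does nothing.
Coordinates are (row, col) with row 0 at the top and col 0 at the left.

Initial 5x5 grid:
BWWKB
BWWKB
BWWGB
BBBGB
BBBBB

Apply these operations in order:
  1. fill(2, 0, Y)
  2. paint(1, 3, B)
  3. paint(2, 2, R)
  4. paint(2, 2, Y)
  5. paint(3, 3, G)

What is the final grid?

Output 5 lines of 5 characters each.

After op 1 fill(2,0,Y) [15 cells changed]:
YWWKY
YWWKY
YWWGY
YYYGY
YYYYY
After op 2 paint(1,3,B):
YWWKY
YWWBY
YWWGY
YYYGY
YYYYY
After op 3 paint(2,2,R):
YWWKY
YWWBY
YWRGY
YYYGY
YYYYY
After op 4 paint(2,2,Y):
YWWKY
YWWBY
YWYGY
YYYGY
YYYYY
After op 5 paint(3,3,G):
YWWKY
YWWBY
YWYGY
YYYGY
YYYYY

Answer: YWWKY
YWWBY
YWYGY
YYYGY
YYYYY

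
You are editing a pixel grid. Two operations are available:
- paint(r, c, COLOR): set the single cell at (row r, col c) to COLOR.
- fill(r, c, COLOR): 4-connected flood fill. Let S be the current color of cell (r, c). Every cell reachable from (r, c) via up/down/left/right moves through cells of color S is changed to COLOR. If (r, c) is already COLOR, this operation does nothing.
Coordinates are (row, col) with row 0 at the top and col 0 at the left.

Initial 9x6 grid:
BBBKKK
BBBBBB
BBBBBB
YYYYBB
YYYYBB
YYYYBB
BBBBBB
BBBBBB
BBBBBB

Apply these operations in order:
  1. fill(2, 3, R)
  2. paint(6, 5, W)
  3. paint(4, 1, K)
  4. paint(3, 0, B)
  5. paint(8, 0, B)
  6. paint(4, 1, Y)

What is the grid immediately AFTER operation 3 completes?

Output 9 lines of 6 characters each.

Answer: RRRKKK
RRRRRR
RRRRRR
YYYYRR
YKYYRR
YYYYRR
RRRRRW
RRRRRR
RRRRRR

Derivation:
After op 1 fill(2,3,R) [39 cells changed]:
RRRKKK
RRRRRR
RRRRRR
YYYYRR
YYYYRR
YYYYRR
RRRRRR
RRRRRR
RRRRRR
After op 2 paint(6,5,W):
RRRKKK
RRRRRR
RRRRRR
YYYYRR
YYYYRR
YYYYRR
RRRRRW
RRRRRR
RRRRRR
After op 3 paint(4,1,K):
RRRKKK
RRRRRR
RRRRRR
YYYYRR
YKYYRR
YYYYRR
RRRRRW
RRRRRR
RRRRRR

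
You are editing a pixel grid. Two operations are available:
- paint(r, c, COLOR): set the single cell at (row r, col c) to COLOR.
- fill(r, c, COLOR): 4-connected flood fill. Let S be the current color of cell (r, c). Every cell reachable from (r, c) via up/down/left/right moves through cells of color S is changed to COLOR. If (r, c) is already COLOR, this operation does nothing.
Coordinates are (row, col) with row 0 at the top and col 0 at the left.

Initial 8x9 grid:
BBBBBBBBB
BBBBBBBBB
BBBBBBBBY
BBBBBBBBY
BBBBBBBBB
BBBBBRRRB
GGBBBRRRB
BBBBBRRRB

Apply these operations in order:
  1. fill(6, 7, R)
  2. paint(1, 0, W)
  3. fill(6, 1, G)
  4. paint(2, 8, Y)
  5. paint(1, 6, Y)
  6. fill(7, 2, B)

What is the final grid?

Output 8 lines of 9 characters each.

After op 1 fill(6,7,R) [0 cells changed]:
BBBBBBBBB
BBBBBBBBB
BBBBBBBBY
BBBBBBBBY
BBBBBBBBB
BBBBBRRRB
GGBBBRRRB
BBBBBRRRB
After op 2 paint(1,0,W):
BBBBBBBBB
WBBBBBBBB
BBBBBBBBY
BBBBBBBBY
BBBBBBBBB
BBBBBRRRB
GGBBBRRRB
BBBBBRRRB
After op 3 fill(6,1,G) [0 cells changed]:
BBBBBBBBB
WBBBBBBBB
BBBBBBBBY
BBBBBBBBY
BBBBBBBBB
BBBBBRRRB
GGBBBRRRB
BBBBBRRRB
After op 4 paint(2,8,Y):
BBBBBBBBB
WBBBBBBBB
BBBBBBBBY
BBBBBBBBY
BBBBBBBBB
BBBBBRRRB
GGBBBRRRB
BBBBBRRRB
After op 5 paint(1,6,Y):
BBBBBBBBB
WBBBBBYBB
BBBBBBBBY
BBBBBBBBY
BBBBBBBBB
BBBBBRRRB
GGBBBRRRB
BBBBBRRRB
After op 6 fill(7,2,B) [0 cells changed]:
BBBBBBBBB
WBBBBBYBB
BBBBBBBBY
BBBBBBBBY
BBBBBBBBB
BBBBBRRRB
GGBBBRRRB
BBBBBRRRB

Answer: BBBBBBBBB
WBBBBBYBB
BBBBBBBBY
BBBBBBBBY
BBBBBBBBB
BBBBBRRRB
GGBBBRRRB
BBBBBRRRB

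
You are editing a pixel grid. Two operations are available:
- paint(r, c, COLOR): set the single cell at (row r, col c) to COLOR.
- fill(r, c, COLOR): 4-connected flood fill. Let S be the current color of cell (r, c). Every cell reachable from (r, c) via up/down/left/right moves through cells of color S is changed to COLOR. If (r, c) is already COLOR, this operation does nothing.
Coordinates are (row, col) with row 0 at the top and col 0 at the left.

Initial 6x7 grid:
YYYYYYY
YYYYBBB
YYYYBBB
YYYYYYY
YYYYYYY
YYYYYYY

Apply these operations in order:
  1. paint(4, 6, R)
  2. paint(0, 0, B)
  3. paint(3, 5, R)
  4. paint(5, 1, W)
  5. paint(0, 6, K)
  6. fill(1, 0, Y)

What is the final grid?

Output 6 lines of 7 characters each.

After op 1 paint(4,6,R):
YYYYYYY
YYYYBBB
YYYYBBB
YYYYYYY
YYYYYYR
YYYYYYY
After op 2 paint(0,0,B):
BYYYYYY
YYYYBBB
YYYYBBB
YYYYYYY
YYYYYYR
YYYYYYY
After op 3 paint(3,5,R):
BYYYYYY
YYYYBBB
YYYYBBB
YYYYYRY
YYYYYYR
YYYYYYY
After op 4 paint(5,1,W):
BYYYYYY
YYYYBBB
YYYYBBB
YYYYYRY
YYYYYYR
YWYYYYY
After op 5 paint(0,6,K):
BYYYYYK
YYYYBBB
YYYYBBB
YYYYYRY
YYYYYYR
YWYYYYY
After op 6 fill(1,0,Y) [0 cells changed]:
BYYYYYK
YYYYBBB
YYYYBBB
YYYYYRY
YYYYYYR
YWYYYYY

Answer: BYYYYYK
YYYYBBB
YYYYBBB
YYYYYRY
YYYYYYR
YWYYYYY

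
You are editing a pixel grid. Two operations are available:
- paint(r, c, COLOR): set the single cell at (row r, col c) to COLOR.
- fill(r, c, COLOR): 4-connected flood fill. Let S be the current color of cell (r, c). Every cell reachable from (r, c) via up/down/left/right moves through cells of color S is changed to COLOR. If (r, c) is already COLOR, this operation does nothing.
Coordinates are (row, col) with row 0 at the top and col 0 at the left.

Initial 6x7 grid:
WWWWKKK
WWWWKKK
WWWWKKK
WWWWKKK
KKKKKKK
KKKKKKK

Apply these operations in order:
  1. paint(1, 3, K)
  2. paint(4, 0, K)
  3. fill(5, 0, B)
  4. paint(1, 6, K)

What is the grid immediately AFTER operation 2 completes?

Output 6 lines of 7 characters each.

After op 1 paint(1,3,K):
WWWWKKK
WWWKKKK
WWWWKKK
WWWWKKK
KKKKKKK
KKKKKKK
After op 2 paint(4,0,K):
WWWWKKK
WWWKKKK
WWWWKKK
WWWWKKK
KKKKKKK
KKKKKKK

Answer: WWWWKKK
WWWKKKK
WWWWKKK
WWWWKKK
KKKKKKK
KKKKKKK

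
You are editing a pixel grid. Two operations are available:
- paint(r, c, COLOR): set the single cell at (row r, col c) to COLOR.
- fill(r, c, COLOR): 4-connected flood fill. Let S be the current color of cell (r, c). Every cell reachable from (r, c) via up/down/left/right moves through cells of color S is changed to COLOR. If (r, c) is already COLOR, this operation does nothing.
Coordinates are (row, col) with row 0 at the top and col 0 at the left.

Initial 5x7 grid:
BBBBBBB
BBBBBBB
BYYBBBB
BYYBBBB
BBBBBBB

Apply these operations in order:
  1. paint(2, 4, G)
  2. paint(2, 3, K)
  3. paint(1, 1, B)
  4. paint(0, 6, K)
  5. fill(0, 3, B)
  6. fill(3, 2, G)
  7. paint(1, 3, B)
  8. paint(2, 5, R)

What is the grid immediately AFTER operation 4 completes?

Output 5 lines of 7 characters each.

After op 1 paint(2,4,G):
BBBBBBB
BBBBBBB
BYYBGBB
BYYBBBB
BBBBBBB
After op 2 paint(2,3,K):
BBBBBBB
BBBBBBB
BYYKGBB
BYYBBBB
BBBBBBB
After op 3 paint(1,1,B):
BBBBBBB
BBBBBBB
BYYKGBB
BYYBBBB
BBBBBBB
After op 4 paint(0,6,K):
BBBBBBK
BBBBBBB
BYYKGBB
BYYBBBB
BBBBBBB

Answer: BBBBBBK
BBBBBBB
BYYKGBB
BYYBBBB
BBBBBBB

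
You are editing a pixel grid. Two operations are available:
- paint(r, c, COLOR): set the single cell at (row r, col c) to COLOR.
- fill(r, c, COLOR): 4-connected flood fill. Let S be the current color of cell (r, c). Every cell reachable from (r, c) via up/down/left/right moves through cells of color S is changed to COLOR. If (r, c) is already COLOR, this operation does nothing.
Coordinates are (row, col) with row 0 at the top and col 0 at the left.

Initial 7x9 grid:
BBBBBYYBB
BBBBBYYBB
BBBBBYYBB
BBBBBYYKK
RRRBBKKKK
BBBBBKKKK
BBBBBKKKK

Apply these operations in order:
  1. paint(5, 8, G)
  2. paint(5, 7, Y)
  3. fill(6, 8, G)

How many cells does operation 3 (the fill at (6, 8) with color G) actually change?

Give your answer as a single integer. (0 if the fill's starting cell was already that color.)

Answer: 12

Derivation:
After op 1 paint(5,8,G):
BBBBBYYBB
BBBBBYYBB
BBBBBYYBB
BBBBBYYKK
RRRBBKKKK
BBBBBKKKG
BBBBBKKKK
After op 2 paint(5,7,Y):
BBBBBYYBB
BBBBBYYBB
BBBBBYYBB
BBBBBYYKK
RRRBBKKKK
BBBBBKKYG
BBBBBKKKK
After op 3 fill(6,8,G) [12 cells changed]:
BBBBBYYBB
BBBBBYYBB
BBBBBYYBB
BBBBBYYGG
RRRBBGGGG
BBBBBGGYG
BBBBBGGGG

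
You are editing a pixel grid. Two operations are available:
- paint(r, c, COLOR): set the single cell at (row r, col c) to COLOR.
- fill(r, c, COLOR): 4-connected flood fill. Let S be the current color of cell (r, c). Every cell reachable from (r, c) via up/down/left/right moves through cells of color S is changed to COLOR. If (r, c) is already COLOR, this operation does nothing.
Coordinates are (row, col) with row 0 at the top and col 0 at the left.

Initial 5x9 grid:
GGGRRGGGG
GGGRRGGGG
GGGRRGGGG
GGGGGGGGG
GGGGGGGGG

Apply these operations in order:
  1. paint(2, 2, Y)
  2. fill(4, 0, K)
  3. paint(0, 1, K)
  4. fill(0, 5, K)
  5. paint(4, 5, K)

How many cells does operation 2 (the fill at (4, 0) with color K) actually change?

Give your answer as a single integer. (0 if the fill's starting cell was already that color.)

Answer: 38

Derivation:
After op 1 paint(2,2,Y):
GGGRRGGGG
GGGRRGGGG
GGYRRGGGG
GGGGGGGGG
GGGGGGGGG
After op 2 fill(4,0,K) [38 cells changed]:
KKKRRKKKK
KKKRRKKKK
KKYRRKKKK
KKKKKKKKK
KKKKKKKKK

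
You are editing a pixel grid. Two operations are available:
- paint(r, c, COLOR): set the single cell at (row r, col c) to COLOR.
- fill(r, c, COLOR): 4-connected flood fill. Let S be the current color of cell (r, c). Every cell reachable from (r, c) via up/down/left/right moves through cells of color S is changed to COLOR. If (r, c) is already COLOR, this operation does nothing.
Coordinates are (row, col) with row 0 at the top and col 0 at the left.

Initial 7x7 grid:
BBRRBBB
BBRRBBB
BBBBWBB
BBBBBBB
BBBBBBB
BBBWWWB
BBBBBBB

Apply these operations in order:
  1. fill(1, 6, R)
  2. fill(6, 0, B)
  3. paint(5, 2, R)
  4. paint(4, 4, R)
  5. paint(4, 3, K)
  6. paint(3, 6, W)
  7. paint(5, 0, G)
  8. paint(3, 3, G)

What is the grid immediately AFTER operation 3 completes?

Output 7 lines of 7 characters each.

After op 1 fill(1,6,R) [41 cells changed]:
RRRRRRR
RRRRRRR
RRRRWRR
RRRRRRR
RRRRRRR
RRRWWWR
RRRRRRR
After op 2 fill(6,0,B) [45 cells changed]:
BBBBBBB
BBBBBBB
BBBBWBB
BBBBBBB
BBBBBBB
BBBWWWB
BBBBBBB
After op 3 paint(5,2,R):
BBBBBBB
BBBBBBB
BBBBWBB
BBBBBBB
BBBBBBB
BBRWWWB
BBBBBBB

Answer: BBBBBBB
BBBBBBB
BBBBWBB
BBBBBBB
BBBBBBB
BBRWWWB
BBBBBBB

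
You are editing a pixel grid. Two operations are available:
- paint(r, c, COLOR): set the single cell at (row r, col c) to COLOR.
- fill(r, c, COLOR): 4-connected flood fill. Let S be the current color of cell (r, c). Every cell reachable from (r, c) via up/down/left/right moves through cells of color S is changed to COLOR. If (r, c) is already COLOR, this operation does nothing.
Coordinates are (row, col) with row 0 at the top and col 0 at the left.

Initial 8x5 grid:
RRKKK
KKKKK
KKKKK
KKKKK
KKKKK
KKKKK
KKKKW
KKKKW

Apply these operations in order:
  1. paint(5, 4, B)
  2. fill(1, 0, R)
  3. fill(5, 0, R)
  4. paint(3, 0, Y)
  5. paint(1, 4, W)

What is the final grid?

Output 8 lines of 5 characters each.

After op 1 paint(5,4,B):
RRKKK
KKKKK
KKKKK
KKKKK
KKKKK
KKKKB
KKKKW
KKKKW
After op 2 fill(1,0,R) [35 cells changed]:
RRRRR
RRRRR
RRRRR
RRRRR
RRRRR
RRRRB
RRRRW
RRRRW
After op 3 fill(5,0,R) [0 cells changed]:
RRRRR
RRRRR
RRRRR
RRRRR
RRRRR
RRRRB
RRRRW
RRRRW
After op 4 paint(3,0,Y):
RRRRR
RRRRR
RRRRR
YRRRR
RRRRR
RRRRB
RRRRW
RRRRW
After op 5 paint(1,4,W):
RRRRR
RRRRW
RRRRR
YRRRR
RRRRR
RRRRB
RRRRW
RRRRW

Answer: RRRRR
RRRRW
RRRRR
YRRRR
RRRRR
RRRRB
RRRRW
RRRRW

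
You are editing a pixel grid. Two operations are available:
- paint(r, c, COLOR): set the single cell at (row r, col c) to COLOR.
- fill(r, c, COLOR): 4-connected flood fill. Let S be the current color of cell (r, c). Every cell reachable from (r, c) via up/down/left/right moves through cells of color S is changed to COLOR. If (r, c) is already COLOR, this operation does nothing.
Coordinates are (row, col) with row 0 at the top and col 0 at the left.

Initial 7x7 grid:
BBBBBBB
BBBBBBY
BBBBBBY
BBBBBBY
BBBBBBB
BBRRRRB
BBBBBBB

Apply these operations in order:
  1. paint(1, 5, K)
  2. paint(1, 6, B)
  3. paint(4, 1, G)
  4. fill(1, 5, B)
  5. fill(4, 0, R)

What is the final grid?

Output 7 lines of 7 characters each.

Answer: RRRRRRR
RRRRRRR
RRRRRRY
RRRRRRY
RGRRRRR
RRRRRRR
RRRRRRR

Derivation:
After op 1 paint(1,5,K):
BBBBBBB
BBBBBKY
BBBBBBY
BBBBBBY
BBBBBBB
BBRRRRB
BBBBBBB
After op 2 paint(1,6,B):
BBBBBBB
BBBBBKB
BBBBBBY
BBBBBBY
BBBBBBB
BBRRRRB
BBBBBBB
After op 3 paint(4,1,G):
BBBBBBB
BBBBBKB
BBBBBBY
BBBBBBY
BGBBBBB
BBRRRRB
BBBBBBB
After op 4 fill(1,5,B) [1 cells changed]:
BBBBBBB
BBBBBBB
BBBBBBY
BBBBBBY
BGBBBBB
BBRRRRB
BBBBBBB
After op 5 fill(4,0,R) [42 cells changed]:
RRRRRRR
RRRRRRR
RRRRRRY
RRRRRRY
RGRRRRR
RRRRRRR
RRRRRRR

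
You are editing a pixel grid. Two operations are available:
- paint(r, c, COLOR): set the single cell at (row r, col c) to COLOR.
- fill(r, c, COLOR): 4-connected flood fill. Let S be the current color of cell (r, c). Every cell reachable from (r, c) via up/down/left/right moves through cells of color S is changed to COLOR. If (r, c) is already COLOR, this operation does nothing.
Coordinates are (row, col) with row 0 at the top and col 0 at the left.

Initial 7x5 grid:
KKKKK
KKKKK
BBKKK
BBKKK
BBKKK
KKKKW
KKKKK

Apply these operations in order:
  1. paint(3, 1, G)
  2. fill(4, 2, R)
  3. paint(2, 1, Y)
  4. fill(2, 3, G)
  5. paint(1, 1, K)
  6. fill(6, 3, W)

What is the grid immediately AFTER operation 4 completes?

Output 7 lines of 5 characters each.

Answer: GGGGG
GGGGG
BYGGG
BGGGG
BBGGG
GGGGW
GGGGG

Derivation:
After op 1 paint(3,1,G):
KKKKK
KKKKK
BBKKK
BGKKK
BBKKK
KKKKW
KKKKK
After op 2 fill(4,2,R) [28 cells changed]:
RRRRR
RRRRR
BBRRR
BGRRR
BBRRR
RRRRW
RRRRR
After op 3 paint(2,1,Y):
RRRRR
RRRRR
BYRRR
BGRRR
BBRRR
RRRRW
RRRRR
After op 4 fill(2,3,G) [28 cells changed]:
GGGGG
GGGGG
BYGGG
BGGGG
BBGGG
GGGGW
GGGGG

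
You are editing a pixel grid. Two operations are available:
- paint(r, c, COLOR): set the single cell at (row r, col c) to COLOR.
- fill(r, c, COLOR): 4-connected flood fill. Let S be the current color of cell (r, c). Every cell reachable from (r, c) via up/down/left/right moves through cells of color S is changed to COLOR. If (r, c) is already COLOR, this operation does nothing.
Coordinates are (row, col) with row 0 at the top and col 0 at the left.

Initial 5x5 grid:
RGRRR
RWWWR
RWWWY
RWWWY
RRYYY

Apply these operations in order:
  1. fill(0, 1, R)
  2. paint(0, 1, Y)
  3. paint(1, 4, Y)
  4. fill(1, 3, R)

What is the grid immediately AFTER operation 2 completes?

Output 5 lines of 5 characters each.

Answer: RYRRR
RWWWR
RWWWY
RWWWY
RRYYY

Derivation:
After op 1 fill(0,1,R) [1 cells changed]:
RRRRR
RWWWR
RWWWY
RWWWY
RRYYY
After op 2 paint(0,1,Y):
RYRRR
RWWWR
RWWWY
RWWWY
RRYYY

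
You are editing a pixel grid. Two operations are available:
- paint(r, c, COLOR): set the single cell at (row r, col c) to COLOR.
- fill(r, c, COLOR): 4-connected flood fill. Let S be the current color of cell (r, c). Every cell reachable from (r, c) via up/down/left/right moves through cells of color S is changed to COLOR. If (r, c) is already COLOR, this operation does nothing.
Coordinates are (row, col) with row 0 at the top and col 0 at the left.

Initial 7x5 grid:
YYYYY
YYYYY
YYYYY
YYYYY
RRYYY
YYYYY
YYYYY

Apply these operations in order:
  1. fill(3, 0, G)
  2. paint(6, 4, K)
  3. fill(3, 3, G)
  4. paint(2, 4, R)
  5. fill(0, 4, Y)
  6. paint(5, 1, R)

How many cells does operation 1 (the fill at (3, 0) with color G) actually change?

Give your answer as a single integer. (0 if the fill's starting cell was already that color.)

Answer: 33

Derivation:
After op 1 fill(3,0,G) [33 cells changed]:
GGGGG
GGGGG
GGGGG
GGGGG
RRGGG
GGGGG
GGGGG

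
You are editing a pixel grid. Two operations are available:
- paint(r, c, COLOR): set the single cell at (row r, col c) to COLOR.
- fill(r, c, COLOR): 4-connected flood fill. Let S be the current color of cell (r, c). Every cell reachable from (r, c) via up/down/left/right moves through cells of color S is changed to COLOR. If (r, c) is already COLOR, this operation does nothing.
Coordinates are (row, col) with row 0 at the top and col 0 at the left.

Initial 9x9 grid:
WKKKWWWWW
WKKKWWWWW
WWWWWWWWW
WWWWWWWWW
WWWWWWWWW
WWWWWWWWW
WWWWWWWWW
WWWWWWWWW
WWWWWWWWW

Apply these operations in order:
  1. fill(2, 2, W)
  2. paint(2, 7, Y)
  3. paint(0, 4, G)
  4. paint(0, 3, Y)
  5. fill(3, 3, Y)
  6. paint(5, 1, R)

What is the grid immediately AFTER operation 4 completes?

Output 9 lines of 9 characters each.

After op 1 fill(2,2,W) [0 cells changed]:
WKKKWWWWW
WKKKWWWWW
WWWWWWWWW
WWWWWWWWW
WWWWWWWWW
WWWWWWWWW
WWWWWWWWW
WWWWWWWWW
WWWWWWWWW
After op 2 paint(2,7,Y):
WKKKWWWWW
WKKKWWWWW
WWWWWWWYW
WWWWWWWWW
WWWWWWWWW
WWWWWWWWW
WWWWWWWWW
WWWWWWWWW
WWWWWWWWW
After op 3 paint(0,4,G):
WKKKGWWWW
WKKKWWWWW
WWWWWWWYW
WWWWWWWWW
WWWWWWWWW
WWWWWWWWW
WWWWWWWWW
WWWWWWWWW
WWWWWWWWW
After op 4 paint(0,3,Y):
WKKYGWWWW
WKKKWWWWW
WWWWWWWYW
WWWWWWWWW
WWWWWWWWW
WWWWWWWWW
WWWWWWWWW
WWWWWWWWW
WWWWWWWWW

Answer: WKKYGWWWW
WKKKWWWWW
WWWWWWWYW
WWWWWWWWW
WWWWWWWWW
WWWWWWWWW
WWWWWWWWW
WWWWWWWWW
WWWWWWWWW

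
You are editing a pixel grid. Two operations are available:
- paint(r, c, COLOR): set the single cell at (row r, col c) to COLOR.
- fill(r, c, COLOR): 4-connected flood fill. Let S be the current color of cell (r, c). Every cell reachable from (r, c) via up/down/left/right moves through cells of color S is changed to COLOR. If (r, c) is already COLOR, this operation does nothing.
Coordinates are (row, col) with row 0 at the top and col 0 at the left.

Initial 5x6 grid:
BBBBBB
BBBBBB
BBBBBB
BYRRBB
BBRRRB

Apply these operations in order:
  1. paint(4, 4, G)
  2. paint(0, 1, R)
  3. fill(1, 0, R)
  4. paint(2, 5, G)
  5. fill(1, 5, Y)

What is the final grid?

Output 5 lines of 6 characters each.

Answer: YYYYYY
YYYYYY
YYYYYG
YYYYYY
YYYYGY

Derivation:
After op 1 paint(4,4,G):
BBBBBB
BBBBBB
BBBBBB
BYRRBB
BBRRGB
After op 2 paint(0,1,R):
BRBBBB
BBBBBB
BBBBBB
BYRRBB
BBRRGB
After op 3 fill(1,0,R) [23 cells changed]:
RRRRRR
RRRRRR
RRRRRR
RYRRRR
RRRRGR
After op 4 paint(2,5,G):
RRRRRR
RRRRRR
RRRRRG
RYRRRR
RRRRGR
After op 5 fill(1,5,Y) [27 cells changed]:
YYYYYY
YYYYYY
YYYYYG
YYYYYY
YYYYGY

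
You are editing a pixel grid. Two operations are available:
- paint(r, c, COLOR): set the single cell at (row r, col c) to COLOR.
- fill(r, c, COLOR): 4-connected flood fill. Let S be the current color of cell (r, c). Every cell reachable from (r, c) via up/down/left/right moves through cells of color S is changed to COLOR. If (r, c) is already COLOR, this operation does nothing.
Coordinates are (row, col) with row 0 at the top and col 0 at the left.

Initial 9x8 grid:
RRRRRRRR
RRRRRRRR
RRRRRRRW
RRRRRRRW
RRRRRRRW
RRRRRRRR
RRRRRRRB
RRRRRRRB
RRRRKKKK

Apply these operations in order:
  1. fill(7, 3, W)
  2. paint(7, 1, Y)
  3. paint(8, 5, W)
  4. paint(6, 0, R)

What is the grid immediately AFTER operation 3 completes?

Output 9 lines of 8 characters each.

Answer: WWWWWWWW
WWWWWWWW
WWWWWWWW
WWWWWWWW
WWWWWWWW
WWWWWWWW
WWWWWWWB
WYWWWWWB
WWWWKWKK

Derivation:
After op 1 fill(7,3,W) [63 cells changed]:
WWWWWWWW
WWWWWWWW
WWWWWWWW
WWWWWWWW
WWWWWWWW
WWWWWWWW
WWWWWWWB
WWWWWWWB
WWWWKKKK
After op 2 paint(7,1,Y):
WWWWWWWW
WWWWWWWW
WWWWWWWW
WWWWWWWW
WWWWWWWW
WWWWWWWW
WWWWWWWB
WYWWWWWB
WWWWKKKK
After op 3 paint(8,5,W):
WWWWWWWW
WWWWWWWW
WWWWWWWW
WWWWWWWW
WWWWWWWW
WWWWWWWW
WWWWWWWB
WYWWWWWB
WWWWKWKK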